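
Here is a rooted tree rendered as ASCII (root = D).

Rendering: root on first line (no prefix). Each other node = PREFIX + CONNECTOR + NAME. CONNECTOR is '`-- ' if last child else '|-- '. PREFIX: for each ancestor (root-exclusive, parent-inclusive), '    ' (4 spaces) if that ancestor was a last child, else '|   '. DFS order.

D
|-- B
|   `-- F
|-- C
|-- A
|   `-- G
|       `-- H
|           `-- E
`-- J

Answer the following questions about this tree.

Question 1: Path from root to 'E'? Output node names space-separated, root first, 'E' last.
Walk down from root: D -> A -> G -> H -> E

Answer: D A G H E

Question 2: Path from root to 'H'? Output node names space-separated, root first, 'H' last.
Walk down from root: D -> A -> G -> H

Answer: D A G H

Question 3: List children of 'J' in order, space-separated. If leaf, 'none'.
Answer: none

Derivation:
Node J's children (from adjacency): (leaf)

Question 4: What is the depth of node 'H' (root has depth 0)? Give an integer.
Path from root to H: D -> A -> G -> H
Depth = number of edges = 3

Answer: 3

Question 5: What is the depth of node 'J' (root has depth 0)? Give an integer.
Answer: 1

Derivation:
Path from root to J: D -> J
Depth = number of edges = 1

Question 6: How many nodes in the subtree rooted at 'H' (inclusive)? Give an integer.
Subtree rooted at H contains: E, H
Count = 2

Answer: 2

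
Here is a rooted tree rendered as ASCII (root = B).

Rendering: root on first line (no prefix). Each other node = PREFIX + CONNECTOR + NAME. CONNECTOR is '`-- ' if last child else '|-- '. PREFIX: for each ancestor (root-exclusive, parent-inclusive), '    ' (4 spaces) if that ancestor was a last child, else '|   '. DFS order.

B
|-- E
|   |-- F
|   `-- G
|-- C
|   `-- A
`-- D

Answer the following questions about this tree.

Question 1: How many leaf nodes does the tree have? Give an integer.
Leaves (nodes with no children): A, D, F, G

Answer: 4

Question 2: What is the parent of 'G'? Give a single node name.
Answer: E

Derivation:
Scan adjacency: G appears as child of E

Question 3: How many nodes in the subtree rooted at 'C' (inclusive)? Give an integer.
Subtree rooted at C contains: A, C
Count = 2

Answer: 2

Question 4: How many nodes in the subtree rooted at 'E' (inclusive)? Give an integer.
Subtree rooted at E contains: E, F, G
Count = 3

Answer: 3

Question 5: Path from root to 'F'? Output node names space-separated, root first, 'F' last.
Answer: B E F

Derivation:
Walk down from root: B -> E -> F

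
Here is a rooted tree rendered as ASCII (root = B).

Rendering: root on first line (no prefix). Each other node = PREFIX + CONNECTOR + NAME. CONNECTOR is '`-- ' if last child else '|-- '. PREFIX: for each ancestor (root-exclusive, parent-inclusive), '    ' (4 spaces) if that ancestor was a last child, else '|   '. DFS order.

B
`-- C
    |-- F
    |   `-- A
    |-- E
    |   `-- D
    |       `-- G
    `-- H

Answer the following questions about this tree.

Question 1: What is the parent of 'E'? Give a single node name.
Scan adjacency: E appears as child of C

Answer: C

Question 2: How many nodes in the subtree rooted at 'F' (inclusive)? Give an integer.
Subtree rooted at F contains: A, F
Count = 2

Answer: 2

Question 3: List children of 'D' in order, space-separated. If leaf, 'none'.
Node D's children (from adjacency): G

Answer: G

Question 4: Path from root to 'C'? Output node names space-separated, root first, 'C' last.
Answer: B C

Derivation:
Walk down from root: B -> C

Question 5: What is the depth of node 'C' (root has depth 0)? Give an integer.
Answer: 1

Derivation:
Path from root to C: B -> C
Depth = number of edges = 1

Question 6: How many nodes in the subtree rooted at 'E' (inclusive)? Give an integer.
Subtree rooted at E contains: D, E, G
Count = 3

Answer: 3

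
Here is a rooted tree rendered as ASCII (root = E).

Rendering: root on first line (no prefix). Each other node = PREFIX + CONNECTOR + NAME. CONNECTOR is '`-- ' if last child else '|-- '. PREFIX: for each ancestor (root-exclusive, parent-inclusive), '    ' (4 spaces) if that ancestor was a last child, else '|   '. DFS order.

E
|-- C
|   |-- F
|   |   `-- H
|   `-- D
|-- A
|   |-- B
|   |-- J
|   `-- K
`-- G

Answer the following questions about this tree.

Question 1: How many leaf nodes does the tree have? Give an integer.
Answer: 6

Derivation:
Leaves (nodes with no children): B, D, G, H, J, K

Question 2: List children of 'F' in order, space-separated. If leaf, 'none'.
Answer: H

Derivation:
Node F's children (from adjacency): H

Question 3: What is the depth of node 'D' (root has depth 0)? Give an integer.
Path from root to D: E -> C -> D
Depth = number of edges = 2

Answer: 2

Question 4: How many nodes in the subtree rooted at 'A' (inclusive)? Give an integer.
Subtree rooted at A contains: A, B, J, K
Count = 4

Answer: 4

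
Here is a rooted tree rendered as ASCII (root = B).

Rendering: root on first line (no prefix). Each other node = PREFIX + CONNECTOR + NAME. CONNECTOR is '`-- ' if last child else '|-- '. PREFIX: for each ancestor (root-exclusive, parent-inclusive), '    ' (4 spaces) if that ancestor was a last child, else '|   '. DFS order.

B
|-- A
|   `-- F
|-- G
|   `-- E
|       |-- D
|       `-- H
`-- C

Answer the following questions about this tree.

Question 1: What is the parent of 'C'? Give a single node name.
Answer: B

Derivation:
Scan adjacency: C appears as child of B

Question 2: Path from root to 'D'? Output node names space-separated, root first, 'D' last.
Walk down from root: B -> G -> E -> D

Answer: B G E D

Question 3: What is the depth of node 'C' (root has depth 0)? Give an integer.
Path from root to C: B -> C
Depth = number of edges = 1

Answer: 1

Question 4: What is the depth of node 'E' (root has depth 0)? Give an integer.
Answer: 2

Derivation:
Path from root to E: B -> G -> E
Depth = number of edges = 2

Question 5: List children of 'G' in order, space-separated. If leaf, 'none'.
Answer: E

Derivation:
Node G's children (from adjacency): E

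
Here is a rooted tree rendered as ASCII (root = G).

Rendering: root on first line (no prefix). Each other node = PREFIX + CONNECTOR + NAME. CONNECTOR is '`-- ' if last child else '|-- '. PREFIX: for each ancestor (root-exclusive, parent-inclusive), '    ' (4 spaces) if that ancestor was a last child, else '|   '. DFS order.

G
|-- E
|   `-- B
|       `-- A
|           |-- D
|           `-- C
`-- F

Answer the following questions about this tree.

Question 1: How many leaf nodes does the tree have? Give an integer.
Leaves (nodes with no children): C, D, F

Answer: 3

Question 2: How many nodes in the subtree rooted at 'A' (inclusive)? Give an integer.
Answer: 3

Derivation:
Subtree rooted at A contains: A, C, D
Count = 3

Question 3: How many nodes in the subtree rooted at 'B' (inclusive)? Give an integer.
Subtree rooted at B contains: A, B, C, D
Count = 4

Answer: 4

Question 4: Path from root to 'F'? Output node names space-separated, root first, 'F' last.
Walk down from root: G -> F

Answer: G F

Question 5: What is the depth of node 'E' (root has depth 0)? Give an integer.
Answer: 1

Derivation:
Path from root to E: G -> E
Depth = number of edges = 1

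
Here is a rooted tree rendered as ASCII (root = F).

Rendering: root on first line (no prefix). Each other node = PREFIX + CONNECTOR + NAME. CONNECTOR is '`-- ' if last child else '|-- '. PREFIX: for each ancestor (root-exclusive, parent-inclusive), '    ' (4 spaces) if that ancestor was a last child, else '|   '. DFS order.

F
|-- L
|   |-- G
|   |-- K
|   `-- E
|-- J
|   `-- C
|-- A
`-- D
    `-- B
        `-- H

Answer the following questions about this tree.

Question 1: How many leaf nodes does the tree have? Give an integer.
Answer: 6

Derivation:
Leaves (nodes with no children): A, C, E, G, H, K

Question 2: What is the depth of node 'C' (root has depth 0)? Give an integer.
Path from root to C: F -> J -> C
Depth = number of edges = 2

Answer: 2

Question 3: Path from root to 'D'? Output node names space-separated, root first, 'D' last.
Answer: F D

Derivation:
Walk down from root: F -> D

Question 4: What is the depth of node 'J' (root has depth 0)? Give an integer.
Path from root to J: F -> J
Depth = number of edges = 1

Answer: 1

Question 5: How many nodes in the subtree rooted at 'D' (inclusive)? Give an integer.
Subtree rooted at D contains: B, D, H
Count = 3

Answer: 3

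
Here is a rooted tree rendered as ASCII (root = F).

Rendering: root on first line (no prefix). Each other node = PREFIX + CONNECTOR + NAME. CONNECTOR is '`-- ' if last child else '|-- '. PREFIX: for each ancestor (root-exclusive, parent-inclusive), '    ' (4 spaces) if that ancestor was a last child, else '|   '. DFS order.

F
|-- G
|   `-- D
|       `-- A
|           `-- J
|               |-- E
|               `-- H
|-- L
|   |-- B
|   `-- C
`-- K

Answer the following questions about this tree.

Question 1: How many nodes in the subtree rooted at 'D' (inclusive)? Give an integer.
Subtree rooted at D contains: A, D, E, H, J
Count = 5

Answer: 5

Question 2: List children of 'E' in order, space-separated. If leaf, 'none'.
Answer: none

Derivation:
Node E's children (from adjacency): (leaf)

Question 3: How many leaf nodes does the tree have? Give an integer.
Answer: 5

Derivation:
Leaves (nodes with no children): B, C, E, H, K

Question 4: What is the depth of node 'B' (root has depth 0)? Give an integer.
Path from root to B: F -> L -> B
Depth = number of edges = 2

Answer: 2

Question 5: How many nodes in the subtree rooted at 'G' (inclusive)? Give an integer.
Answer: 6

Derivation:
Subtree rooted at G contains: A, D, E, G, H, J
Count = 6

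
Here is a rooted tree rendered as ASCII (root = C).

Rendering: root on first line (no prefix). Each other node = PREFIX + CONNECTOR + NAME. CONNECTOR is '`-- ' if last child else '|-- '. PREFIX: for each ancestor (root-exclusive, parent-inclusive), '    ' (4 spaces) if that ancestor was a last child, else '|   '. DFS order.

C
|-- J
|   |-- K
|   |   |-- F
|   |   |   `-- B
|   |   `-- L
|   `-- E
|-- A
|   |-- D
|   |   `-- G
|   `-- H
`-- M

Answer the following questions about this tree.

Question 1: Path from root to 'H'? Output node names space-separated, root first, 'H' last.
Walk down from root: C -> A -> H

Answer: C A H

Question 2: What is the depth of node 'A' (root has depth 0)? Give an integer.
Answer: 1

Derivation:
Path from root to A: C -> A
Depth = number of edges = 1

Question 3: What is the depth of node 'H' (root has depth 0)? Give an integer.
Answer: 2

Derivation:
Path from root to H: C -> A -> H
Depth = number of edges = 2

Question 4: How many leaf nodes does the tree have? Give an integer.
Answer: 6

Derivation:
Leaves (nodes with no children): B, E, G, H, L, M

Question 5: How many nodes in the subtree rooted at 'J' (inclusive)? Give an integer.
Answer: 6

Derivation:
Subtree rooted at J contains: B, E, F, J, K, L
Count = 6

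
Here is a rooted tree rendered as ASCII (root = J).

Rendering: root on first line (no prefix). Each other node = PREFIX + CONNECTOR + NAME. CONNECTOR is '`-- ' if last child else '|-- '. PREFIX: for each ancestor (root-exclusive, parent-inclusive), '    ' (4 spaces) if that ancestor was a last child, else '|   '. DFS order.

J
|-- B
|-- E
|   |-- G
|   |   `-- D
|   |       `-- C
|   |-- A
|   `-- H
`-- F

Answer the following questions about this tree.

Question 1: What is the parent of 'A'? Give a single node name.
Scan adjacency: A appears as child of E

Answer: E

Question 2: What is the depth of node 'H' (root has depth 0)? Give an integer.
Path from root to H: J -> E -> H
Depth = number of edges = 2

Answer: 2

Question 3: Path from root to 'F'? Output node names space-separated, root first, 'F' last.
Answer: J F

Derivation:
Walk down from root: J -> F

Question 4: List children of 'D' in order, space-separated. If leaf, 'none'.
Node D's children (from adjacency): C

Answer: C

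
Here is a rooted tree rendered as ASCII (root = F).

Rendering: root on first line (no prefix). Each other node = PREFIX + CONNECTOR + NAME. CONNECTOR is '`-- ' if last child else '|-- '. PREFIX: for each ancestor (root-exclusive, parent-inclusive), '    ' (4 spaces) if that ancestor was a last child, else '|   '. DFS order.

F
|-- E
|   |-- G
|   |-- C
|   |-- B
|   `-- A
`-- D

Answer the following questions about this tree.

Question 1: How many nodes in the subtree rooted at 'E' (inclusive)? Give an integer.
Subtree rooted at E contains: A, B, C, E, G
Count = 5

Answer: 5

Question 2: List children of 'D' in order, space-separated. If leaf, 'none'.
Node D's children (from adjacency): (leaf)

Answer: none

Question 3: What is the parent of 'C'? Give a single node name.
Scan adjacency: C appears as child of E

Answer: E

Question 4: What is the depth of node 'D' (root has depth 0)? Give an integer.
Answer: 1

Derivation:
Path from root to D: F -> D
Depth = number of edges = 1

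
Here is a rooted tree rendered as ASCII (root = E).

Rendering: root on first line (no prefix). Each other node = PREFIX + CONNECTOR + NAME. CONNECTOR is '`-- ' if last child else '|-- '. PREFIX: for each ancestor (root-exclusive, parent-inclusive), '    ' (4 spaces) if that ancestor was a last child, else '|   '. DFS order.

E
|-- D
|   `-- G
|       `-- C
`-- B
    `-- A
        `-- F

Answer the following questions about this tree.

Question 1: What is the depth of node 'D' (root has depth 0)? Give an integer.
Answer: 1

Derivation:
Path from root to D: E -> D
Depth = number of edges = 1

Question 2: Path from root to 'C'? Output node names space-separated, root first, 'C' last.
Answer: E D G C

Derivation:
Walk down from root: E -> D -> G -> C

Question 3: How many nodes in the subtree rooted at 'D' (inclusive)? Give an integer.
Answer: 3

Derivation:
Subtree rooted at D contains: C, D, G
Count = 3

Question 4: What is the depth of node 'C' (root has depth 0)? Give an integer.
Answer: 3

Derivation:
Path from root to C: E -> D -> G -> C
Depth = number of edges = 3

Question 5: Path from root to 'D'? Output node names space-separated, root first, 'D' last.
Answer: E D

Derivation:
Walk down from root: E -> D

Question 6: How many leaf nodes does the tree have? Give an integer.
Answer: 2

Derivation:
Leaves (nodes with no children): C, F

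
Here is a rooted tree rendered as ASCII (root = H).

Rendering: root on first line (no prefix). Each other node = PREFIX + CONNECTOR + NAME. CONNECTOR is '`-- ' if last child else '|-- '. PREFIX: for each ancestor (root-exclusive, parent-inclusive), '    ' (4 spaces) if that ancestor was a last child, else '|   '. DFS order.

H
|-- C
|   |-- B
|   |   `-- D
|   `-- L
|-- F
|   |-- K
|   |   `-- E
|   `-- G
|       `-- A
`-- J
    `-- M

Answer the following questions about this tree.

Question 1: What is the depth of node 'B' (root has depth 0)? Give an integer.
Path from root to B: H -> C -> B
Depth = number of edges = 2

Answer: 2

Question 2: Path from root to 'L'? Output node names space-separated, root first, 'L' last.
Answer: H C L

Derivation:
Walk down from root: H -> C -> L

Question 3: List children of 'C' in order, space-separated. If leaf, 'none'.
Answer: B L

Derivation:
Node C's children (from adjacency): B, L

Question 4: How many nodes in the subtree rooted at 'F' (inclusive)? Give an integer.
Subtree rooted at F contains: A, E, F, G, K
Count = 5

Answer: 5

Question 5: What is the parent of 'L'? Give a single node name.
Answer: C

Derivation:
Scan adjacency: L appears as child of C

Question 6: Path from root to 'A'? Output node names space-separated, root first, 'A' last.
Answer: H F G A

Derivation:
Walk down from root: H -> F -> G -> A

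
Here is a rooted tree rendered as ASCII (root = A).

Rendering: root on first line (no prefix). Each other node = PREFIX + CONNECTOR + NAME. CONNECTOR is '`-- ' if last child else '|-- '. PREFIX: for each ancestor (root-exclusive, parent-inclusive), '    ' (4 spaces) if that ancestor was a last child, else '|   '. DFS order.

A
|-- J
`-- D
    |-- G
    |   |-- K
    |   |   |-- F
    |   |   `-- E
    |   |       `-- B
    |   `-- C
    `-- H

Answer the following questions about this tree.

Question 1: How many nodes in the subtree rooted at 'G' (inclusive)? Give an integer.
Answer: 6

Derivation:
Subtree rooted at G contains: B, C, E, F, G, K
Count = 6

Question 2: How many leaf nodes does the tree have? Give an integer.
Leaves (nodes with no children): B, C, F, H, J

Answer: 5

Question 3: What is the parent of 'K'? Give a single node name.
Scan adjacency: K appears as child of G

Answer: G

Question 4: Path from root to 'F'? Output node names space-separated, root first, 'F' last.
Answer: A D G K F

Derivation:
Walk down from root: A -> D -> G -> K -> F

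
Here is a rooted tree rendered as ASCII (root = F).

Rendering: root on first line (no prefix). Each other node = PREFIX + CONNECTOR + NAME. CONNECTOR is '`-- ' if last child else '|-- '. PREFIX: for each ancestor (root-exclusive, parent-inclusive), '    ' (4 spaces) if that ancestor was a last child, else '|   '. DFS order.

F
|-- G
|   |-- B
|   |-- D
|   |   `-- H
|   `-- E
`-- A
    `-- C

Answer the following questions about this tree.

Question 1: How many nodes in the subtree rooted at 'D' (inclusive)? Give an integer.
Subtree rooted at D contains: D, H
Count = 2

Answer: 2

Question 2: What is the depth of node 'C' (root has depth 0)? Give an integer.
Path from root to C: F -> A -> C
Depth = number of edges = 2

Answer: 2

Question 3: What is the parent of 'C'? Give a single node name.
Answer: A

Derivation:
Scan adjacency: C appears as child of A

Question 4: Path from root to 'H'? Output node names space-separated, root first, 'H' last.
Walk down from root: F -> G -> D -> H

Answer: F G D H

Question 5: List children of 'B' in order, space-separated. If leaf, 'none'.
Node B's children (from adjacency): (leaf)

Answer: none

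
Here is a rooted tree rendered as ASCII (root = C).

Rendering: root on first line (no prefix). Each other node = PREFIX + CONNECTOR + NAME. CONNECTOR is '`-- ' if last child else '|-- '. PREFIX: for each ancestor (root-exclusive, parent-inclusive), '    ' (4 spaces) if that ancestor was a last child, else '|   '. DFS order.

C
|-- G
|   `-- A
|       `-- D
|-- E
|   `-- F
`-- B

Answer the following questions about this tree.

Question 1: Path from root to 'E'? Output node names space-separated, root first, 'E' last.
Answer: C E

Derivation:
Walk down from root: C -> E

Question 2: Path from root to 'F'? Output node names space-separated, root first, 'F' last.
Walk down from root: C -> E -> F

Answer: C E F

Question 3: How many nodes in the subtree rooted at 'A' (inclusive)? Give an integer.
Answer: 2

Derivation:
Subtree rooted at A contains: A, D
Count = 2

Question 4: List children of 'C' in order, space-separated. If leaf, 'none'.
Answer: G E B

Derivation:
Node C's children (from adjacency): G, E, B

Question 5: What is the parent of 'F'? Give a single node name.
Scan adjacency: F appears as child of E

Answer: E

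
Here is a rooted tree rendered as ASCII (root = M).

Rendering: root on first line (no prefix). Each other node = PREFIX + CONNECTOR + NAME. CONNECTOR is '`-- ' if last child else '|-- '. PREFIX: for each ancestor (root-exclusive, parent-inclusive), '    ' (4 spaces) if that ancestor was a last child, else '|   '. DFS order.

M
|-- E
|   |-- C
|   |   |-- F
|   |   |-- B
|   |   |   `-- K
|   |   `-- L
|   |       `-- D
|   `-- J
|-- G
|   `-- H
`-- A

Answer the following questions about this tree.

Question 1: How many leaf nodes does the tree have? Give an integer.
Leaves (nodes with no children): A, D, F, H, J, K

Answer: 6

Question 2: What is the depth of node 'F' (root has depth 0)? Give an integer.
Answer: 3

Derivation:
Path from root to F: M -> E -> C -> F
Depth = number of edges = 3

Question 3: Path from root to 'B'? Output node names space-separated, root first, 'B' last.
Answer: M E C B

Derivation:
Walk down from root: M -> E -> C -> B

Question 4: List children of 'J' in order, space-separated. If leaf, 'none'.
Answer: none

Derivation:
Node J's children (from adjacency): (leaf)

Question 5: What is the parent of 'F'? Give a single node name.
Scan adjacency: F appears as child of C

Answer: C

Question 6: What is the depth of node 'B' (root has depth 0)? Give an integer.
Answer: 3

Derivation:
Path from root to B: M -> E -> C -> B
Depth = number of edges = 3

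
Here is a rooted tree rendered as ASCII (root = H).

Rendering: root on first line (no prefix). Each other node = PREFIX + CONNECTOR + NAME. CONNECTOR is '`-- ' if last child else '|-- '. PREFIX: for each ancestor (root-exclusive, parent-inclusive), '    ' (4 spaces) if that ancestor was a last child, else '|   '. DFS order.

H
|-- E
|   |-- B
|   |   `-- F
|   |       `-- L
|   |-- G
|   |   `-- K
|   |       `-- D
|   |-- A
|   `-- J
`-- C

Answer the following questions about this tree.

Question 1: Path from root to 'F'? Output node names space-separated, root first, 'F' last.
Walk down from root: H -> E -> B -> F

Answer: H E B F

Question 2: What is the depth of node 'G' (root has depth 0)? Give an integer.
Path from root to G: H -> E -> G
Depth = number of edges = 2

Answer: 2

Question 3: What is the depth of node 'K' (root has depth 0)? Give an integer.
Answer: 3

Derivation:
Path from root to K: H -> E -> G -> K
Depth = number of edges = 3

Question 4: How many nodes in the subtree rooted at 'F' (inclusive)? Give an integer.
Subtree rooted at F contains: F, L
Count = 2

Answer: 2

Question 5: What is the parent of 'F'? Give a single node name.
Scan adjacency: F appears as child of B

Answer: B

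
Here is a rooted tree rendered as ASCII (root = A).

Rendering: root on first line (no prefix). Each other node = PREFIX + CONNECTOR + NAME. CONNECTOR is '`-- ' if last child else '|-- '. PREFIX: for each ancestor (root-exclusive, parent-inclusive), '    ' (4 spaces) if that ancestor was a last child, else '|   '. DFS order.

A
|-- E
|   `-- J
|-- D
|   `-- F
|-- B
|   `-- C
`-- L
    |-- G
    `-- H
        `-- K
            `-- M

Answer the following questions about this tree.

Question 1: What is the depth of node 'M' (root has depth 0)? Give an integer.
Path from root to M: A -> L -> H -> K -> M
Depth = number of edges = 4

Answer: 4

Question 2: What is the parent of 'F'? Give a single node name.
Answer: D

Derivation:
Scan adjacency: F appears as child of D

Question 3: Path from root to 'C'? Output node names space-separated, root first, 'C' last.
Walk down from root: A -> B -> C

Answer: A B C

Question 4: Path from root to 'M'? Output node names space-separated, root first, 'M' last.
Walk down from root: A -> L -> H -> K -> M

Answer: A L H K M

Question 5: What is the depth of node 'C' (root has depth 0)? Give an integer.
Answer: 2

Derivation:
Path from root to C: A -> B -> C
Depth = number of edges = 2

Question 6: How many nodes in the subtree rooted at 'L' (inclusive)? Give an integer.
Answer: 5

Derivation:
Subtree rooted at L contains: G, H, K, L, M
Count = 5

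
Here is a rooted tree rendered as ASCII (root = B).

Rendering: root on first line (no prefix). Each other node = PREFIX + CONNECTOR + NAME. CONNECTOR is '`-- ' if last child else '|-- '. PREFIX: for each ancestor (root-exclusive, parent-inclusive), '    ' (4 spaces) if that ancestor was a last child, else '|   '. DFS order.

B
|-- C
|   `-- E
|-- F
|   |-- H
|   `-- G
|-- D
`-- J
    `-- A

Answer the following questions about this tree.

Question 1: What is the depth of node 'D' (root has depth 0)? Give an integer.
Answer: 1

Derivation:
Path from root to D: B -> D
Depth = number of edges = 1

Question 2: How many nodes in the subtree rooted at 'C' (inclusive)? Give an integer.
Answer: 2

Derivation:
Subtree rooted at C contains: C, E
Count = 2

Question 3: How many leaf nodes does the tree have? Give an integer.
Leaves (nodes with no children): A, D, E, G, H

Answer: 5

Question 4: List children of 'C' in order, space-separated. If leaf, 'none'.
Node C's children (from adjacency): E

Answer: E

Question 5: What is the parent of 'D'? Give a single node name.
Scan adjacency: D appears as child of B

Answer: B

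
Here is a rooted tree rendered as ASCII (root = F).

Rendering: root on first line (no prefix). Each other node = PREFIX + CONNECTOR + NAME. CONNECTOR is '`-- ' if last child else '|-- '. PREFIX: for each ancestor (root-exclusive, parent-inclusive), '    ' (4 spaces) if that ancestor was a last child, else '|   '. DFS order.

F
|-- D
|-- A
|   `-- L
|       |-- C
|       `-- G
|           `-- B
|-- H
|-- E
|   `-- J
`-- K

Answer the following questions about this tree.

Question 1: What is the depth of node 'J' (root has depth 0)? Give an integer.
Answer: 2

Derivation:
Path from root to J: F -> E -> J
Depth = number of edges = 2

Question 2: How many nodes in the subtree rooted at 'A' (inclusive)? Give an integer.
Answer: 5

Derivation:
Subtree rooted at A contains: A, B, C, G, L
Count = 5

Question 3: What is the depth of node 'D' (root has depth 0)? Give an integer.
Path from root to D: F -> D
Depth = number of edges = 1

Answer: 1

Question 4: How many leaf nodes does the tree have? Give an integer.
Leaves (nodes with no children): B, C, D, H, J, K

Answer: 6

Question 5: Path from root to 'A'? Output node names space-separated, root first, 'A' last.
Walk down from root: F -> A

Answer: F A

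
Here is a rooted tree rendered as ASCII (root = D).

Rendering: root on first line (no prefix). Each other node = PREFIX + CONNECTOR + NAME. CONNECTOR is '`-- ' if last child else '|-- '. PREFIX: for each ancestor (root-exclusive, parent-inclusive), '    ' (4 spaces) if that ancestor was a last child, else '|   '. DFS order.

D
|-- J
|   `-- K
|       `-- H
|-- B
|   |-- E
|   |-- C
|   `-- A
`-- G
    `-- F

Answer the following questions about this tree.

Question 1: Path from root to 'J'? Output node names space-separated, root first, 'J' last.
Answer: D J

Derivation:
Walk down from root: D -> J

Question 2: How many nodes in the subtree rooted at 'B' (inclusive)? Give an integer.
Answer: 4

Derivation:
Subtree rooted at B contains: A, B, C, E
Count = 4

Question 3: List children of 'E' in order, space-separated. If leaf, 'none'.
Node E's children (from adjacency): (leaf)

Answer: none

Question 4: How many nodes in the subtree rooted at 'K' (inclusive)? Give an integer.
Subtree rooted at K contains: H, K
Count = 2

Answer: 2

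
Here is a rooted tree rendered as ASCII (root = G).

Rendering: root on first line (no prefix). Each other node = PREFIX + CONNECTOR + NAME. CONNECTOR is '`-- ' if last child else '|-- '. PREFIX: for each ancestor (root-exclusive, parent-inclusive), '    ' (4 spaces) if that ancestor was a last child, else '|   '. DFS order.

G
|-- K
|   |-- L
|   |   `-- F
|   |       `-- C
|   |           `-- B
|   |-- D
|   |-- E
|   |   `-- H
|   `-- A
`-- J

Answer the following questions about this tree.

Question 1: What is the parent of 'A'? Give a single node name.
Answer: K

Derivation:
Scan adjacency: A appears as child of K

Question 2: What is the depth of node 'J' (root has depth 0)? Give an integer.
Answer: 1

Derivation:
Path from root to J: G -> J
Depth = number of edges = 1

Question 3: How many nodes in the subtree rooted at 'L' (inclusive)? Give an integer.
Subtree rooted at L contains: B, C, F, L
Count = 4

Answer: 4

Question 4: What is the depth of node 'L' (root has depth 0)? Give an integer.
Path from root to L: G -> K -> L
Depth = number of edges = 2

Answer: 2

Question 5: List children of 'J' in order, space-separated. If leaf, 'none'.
Answer: none

Derivation:
Node J's children (from adjacency): (leaf)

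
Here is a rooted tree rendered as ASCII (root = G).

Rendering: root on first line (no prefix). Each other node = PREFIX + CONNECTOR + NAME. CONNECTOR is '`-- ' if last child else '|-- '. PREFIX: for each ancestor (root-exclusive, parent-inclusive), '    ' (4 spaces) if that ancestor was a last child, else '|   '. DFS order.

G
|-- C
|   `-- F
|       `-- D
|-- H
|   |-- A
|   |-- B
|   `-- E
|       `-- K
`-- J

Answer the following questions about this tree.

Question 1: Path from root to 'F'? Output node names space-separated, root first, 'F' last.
Answer: G C F

Derivation:
Walk down from root: G -> C -> F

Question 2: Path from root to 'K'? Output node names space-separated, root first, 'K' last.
Walk down from root: G -> H -> E -> K

Answer: G H E K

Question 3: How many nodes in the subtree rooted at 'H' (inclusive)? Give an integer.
Subtree rooted at H contains: A, B, E, H, K
Count = 5

Answer: 5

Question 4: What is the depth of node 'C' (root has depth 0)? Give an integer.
Path from root to C: G -> C
Depth = number of edges = 1

Answer: 1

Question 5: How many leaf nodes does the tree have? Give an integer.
Leaves (nodes with no children): A, B, D, J, K

Answer: 5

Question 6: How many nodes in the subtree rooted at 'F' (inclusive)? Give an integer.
Answer: 2

Derivation:
Subtree rooted at F contains: D, F
Count = 2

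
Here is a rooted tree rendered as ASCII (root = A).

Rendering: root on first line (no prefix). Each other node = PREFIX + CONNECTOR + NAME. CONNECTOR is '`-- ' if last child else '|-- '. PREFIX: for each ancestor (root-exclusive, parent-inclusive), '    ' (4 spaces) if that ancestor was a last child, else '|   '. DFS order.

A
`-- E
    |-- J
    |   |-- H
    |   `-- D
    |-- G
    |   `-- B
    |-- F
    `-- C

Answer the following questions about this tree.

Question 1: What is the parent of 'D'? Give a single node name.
Answer: J

Derivation:
Scan adjacency: D appears as child of J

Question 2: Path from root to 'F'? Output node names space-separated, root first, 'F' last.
Walk down from root: A -> E -> F

Answer: A E F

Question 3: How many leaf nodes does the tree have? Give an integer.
Leaves (nodes with no children): B, C, D, F, H

Answer: 5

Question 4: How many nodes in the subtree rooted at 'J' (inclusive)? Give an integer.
Answer: 3

Derivation:
Subtree rooted at J contains: D, H, J
Count = 3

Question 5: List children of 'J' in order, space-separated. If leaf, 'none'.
Answer: H D

Derivation:
Node J's children (from adjacency): H, D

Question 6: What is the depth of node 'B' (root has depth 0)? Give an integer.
Path from root to B: A -> E -> G -> B
Depth = number of edges = 3

Answer: 3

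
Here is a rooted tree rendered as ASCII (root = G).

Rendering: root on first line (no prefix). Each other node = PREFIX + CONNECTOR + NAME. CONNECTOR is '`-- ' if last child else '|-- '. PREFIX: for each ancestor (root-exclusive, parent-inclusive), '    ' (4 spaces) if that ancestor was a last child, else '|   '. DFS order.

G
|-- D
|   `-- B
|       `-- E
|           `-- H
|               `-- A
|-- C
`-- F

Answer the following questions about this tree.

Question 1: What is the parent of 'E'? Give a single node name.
Answer: B

Derivation:
Scan adjacency: E appears as child of B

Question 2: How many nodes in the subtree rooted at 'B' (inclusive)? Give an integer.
Subtree rooted at B contains: A, B, E, H
Count = 4

Answer: 4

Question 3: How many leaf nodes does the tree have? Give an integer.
Leaves (nodes with no children): A, C, F

Answer: 3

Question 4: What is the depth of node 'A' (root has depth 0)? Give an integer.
Answer: 5

Derivation:
Path from root to A: G -> D -> B -> E -> H -> A
Depth = number of edges = 5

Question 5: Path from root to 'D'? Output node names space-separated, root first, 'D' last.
Answer: G D

Derivation:
Walk down from root: G -> D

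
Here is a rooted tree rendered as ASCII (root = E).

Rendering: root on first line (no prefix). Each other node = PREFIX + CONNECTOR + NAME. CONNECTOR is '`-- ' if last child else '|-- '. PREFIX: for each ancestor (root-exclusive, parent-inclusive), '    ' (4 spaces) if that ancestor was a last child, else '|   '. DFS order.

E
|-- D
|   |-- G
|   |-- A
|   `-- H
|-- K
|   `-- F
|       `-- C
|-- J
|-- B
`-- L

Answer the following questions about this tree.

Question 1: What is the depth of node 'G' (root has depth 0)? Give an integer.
Path from root to G: E -> D -> G
Depth = number of edges = 2

Answer: 2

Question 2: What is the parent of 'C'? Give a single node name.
Answer: F

Derivation:
Scan adjacency: C appears as child of F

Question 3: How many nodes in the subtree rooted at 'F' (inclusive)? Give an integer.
Answer: 2

Derivation:
Subtree rooted at F contains: C, F
Count = 2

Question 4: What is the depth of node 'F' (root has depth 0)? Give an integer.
Path from root to F: E -> K -> F
Depth = number of edges = 2

Answer: 2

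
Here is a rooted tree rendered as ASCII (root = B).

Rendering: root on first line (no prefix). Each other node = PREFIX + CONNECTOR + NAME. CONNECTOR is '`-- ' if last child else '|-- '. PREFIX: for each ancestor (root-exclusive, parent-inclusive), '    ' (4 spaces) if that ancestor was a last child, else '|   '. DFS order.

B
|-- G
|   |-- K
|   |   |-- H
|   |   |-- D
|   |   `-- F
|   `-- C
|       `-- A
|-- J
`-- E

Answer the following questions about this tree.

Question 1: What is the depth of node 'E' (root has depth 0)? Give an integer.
Answer: 1

Derivation:
Path from root to E: B -> E
Depth = number of edges = 1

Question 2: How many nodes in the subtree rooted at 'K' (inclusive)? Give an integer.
Answer: 4

Derivation:
Subtree rooted at K contains: D, F, H, K
Count = 4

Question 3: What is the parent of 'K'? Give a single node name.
Answer: G

Derivation:
Scan adjacency: K appears as child of G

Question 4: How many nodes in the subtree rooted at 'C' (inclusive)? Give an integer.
Answer: 2

Derivation:
Subtree rooted at C contains: A, C
Count = 2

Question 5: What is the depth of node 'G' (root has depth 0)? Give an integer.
Answer: 1

Derivation:
Path from root to G: B -> G
Depth = number of edges = 1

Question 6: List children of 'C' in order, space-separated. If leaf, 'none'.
Node C's children (from adjacency): A

Answer: A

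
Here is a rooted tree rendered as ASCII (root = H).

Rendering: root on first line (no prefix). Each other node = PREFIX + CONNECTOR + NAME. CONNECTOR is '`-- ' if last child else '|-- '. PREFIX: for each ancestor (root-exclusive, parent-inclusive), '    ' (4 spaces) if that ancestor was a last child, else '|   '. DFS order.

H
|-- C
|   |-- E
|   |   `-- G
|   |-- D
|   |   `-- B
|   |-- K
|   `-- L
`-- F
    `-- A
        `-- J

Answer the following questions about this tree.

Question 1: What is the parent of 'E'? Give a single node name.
Scan adjacency: E appears as child of C

Answer: C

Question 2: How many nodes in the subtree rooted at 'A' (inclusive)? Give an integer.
Subtree rooted at A contains: A, J
Count = 2

Answer: 2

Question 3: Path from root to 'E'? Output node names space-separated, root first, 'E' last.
Walk down from root: H -> C -> E

Answer: H C E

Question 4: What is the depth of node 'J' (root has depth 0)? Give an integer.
Answer: 3

Derivation:
Path from root to J: H -> F -> A -> J
Depth = number of edges = 3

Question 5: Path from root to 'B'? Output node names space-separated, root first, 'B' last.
Walk down from root: H -> C -> D -> B

Answer: H C D B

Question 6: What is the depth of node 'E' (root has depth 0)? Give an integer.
Answer: 2

Derivation:
Path from root to E: H -> C -> E
Depth = number of edges = 2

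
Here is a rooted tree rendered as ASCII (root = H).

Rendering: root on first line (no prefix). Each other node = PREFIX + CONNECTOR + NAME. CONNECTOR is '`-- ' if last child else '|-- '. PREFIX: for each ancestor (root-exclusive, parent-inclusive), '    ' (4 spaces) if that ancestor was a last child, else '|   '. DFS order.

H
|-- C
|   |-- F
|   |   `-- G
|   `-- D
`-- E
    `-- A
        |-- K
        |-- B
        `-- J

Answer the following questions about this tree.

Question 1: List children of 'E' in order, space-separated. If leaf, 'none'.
Node E's children (from adjacency): A

Answer: A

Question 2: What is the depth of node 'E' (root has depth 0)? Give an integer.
Path from root to E: H -> E
Depth = number of edges = 1

Answer: 1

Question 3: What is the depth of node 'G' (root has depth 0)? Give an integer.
Path from root to G: H -> C -> F -> G
Depth = number of edges = 3

Answer: 3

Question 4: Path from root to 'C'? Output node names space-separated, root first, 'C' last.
Answer: H C

Derivation:
Walk down from root: H -> C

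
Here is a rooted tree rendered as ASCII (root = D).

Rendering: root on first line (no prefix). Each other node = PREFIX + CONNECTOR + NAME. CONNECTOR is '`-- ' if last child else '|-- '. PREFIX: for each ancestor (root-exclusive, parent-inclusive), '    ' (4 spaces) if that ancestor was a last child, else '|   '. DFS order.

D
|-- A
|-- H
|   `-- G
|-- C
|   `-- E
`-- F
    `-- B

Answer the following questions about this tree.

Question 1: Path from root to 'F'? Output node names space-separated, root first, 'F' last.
Answer: D F

Derivation:
Walk down from root: D -> F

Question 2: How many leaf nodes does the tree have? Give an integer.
Leaves (nodes with no children): A, B, E, G

Answer: 4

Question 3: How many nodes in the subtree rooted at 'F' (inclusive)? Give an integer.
Subtree rooted at F contains: B, F
Count = 2

Answer: 2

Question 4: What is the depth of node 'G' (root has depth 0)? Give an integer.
Path from root to G: D -> H -> G
Depth = number of edges = 2

Answer: 2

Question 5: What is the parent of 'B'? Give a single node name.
Scan adjacency: B appears as child of F

Answer: F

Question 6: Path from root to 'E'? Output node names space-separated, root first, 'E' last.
Walk down from root: D -> C -> E

Answer: D C E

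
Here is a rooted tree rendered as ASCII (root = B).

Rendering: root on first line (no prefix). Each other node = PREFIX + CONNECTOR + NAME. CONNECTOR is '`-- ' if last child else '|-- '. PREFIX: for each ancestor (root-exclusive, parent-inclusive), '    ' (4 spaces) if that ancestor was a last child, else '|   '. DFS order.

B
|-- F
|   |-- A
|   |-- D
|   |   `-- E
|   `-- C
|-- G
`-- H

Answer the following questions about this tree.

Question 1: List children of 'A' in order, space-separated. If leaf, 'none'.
Answer: none

Derivation:
Node A's children (from adjacency): (leaf)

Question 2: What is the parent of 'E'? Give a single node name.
Answer: D

Derivation:
Scan adjacency: E appears as child of D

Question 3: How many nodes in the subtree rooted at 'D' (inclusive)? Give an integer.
Subtree rooted at D contains: D, E
Count = 2

Answer: 2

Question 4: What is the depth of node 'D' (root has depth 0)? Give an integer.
Path from root to D: B -> F -> D
Depth = number of edges = 2

Answer: 2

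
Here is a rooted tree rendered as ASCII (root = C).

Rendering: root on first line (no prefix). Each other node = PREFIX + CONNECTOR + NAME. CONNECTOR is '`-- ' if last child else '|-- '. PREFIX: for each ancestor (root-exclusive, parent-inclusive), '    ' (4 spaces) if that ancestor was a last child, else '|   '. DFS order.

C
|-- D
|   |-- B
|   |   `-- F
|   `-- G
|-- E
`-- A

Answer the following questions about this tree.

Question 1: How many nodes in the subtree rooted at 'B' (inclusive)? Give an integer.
Answer: 2

Derivation:
Subtree rooted at B contains: B, F
Count = 2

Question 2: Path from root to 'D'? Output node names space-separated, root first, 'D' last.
Answer: C D

Derivation:
Walk down from root: C -> D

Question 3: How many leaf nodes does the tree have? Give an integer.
Leaves (nodes with no children): A, E, F, G

Answer: 4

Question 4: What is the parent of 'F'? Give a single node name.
Answer: B

Derivation:
Scan adjacency: F appears as child of B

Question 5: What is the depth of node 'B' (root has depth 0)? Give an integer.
Path from root to B: C -> D -> B
Depth = number of edges = 2

Answer: 2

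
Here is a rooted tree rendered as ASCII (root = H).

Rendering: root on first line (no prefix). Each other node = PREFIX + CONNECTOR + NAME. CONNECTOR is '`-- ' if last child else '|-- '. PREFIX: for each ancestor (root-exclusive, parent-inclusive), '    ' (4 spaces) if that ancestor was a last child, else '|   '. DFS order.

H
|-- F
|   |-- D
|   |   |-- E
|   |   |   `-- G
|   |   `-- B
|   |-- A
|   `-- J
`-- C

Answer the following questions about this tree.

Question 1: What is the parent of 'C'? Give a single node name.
Answer: H

Derivation:
Scan adjacency: C appears as child of H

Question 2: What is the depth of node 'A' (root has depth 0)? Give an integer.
Answer: 2

Derivation:
Path from root to A: H -> F -> A
Depth = number of edges = 2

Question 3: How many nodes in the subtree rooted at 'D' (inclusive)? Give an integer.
Answer: 4

Derivation:
Subtree rooted at D contains: B, D, E, G
Count = 4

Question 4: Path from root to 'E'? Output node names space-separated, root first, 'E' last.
Answer: H F D E

Derivation:
Walk down from root: H -> F -> D -> E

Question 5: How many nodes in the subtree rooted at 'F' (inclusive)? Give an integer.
Answer: 7

Derivation:
Subtree rooted at F contains: A, B, D, E, F, G, J
Count = 7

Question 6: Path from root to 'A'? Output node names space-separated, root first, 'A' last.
Walk down from root: H -> F -> A

Answer: H F A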